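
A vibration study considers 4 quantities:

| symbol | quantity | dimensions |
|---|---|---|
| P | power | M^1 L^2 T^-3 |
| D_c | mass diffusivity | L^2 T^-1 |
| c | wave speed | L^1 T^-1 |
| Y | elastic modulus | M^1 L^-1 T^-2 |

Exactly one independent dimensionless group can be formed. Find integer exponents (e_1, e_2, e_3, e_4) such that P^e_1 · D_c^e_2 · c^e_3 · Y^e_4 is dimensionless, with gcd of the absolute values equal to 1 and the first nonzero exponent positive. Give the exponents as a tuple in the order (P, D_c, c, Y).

(1, -2, 1, -1)

M: e_1·(1) + e_2·(0) + e_3·(0) + e_4·(1) = 0
L: e_1·(2) + e_2·(2) + e_3·(1) + e_4·(-1) = 0
T: e_1·(-3) + e_2·(-1) + e_3·(-1) + e_4·(-2) = 0
Solving this homogeneous linear system for the smallest-integer solution (first nonzero entry positive) gives (1, -2, 1, -1).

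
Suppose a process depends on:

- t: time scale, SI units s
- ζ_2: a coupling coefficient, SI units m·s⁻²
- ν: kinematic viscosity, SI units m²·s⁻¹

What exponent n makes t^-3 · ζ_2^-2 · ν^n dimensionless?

Balance the L exponent: (2)·n from ν, plus −3·(0) − 2·(1) = -2 from the rest, must sum to zero.
2n − 2 = 0, so n = 1.

1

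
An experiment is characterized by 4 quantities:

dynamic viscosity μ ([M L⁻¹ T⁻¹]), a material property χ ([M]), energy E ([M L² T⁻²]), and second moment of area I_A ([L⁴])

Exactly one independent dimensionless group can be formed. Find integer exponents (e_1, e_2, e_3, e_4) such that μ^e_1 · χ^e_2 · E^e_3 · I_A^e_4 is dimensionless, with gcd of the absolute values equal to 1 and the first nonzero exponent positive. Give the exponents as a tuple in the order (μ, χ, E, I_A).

M: e_1·(1) + e_2·(1) + e_3·(1) + e_4·(0) = 0
L: e_1·(-1) + e_2·(0) + e_3·(2) + e_4·(4) = 0
T: e_1·(-1) + e_2·(0) + e_3·(-2) + e_4·(0) = 0
Solving this homogeneous linear system for the smallest-integer solution (first nonzero entry positive) gives (2, -1, -1, 1).

(2, -1, -1, 1)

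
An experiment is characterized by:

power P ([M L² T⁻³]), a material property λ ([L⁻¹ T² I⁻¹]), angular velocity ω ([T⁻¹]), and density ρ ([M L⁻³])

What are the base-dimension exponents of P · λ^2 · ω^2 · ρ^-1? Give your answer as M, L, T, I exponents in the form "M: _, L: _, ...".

M: 0, L: 3, T: -1, I: -2

Collect each base-dimension exponent across the product:
  M: (1) + 2·(0) + 2·(0) − (1) = 0
  L: (2) + 2·(-1) + 2·(0) − (-3) = 3
  T: (-3) + 2·(2) + 2·(-1) − (0) = -1
  I: (0) + 2·(-1) + 2·(0) − (0) = -2
So the dimensions are [L³ T⁻¹ I⁻²].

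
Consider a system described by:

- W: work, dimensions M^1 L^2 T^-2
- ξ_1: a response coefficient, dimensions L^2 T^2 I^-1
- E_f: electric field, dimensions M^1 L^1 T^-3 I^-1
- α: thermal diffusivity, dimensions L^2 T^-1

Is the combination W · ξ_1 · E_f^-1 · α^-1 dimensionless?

Sum the exponent of each base dimension across the product:
  M: [W]_M + [ξ_1]_M − [E_f]_M − [α]_M = (1) + (0) − (1) − (0) = 0
  L: [W]_L + [ξ_1]_L − [E_f]_L − [α]_L = (2) + (2) − (1) − (2) = 1
  T: [W]_T + [ξ_1]_T − [E_f]_T − [α]_T = (-2) + (2) − (-3) − (-1) = 4
  I: [W]_I + [ξ_1]_I − [E_f]_I − [α]_I = (0) + (-1) − (-1) − (0) = 0
Net dimensions [L T⁴] ≠ [1] — not dimensionless.

no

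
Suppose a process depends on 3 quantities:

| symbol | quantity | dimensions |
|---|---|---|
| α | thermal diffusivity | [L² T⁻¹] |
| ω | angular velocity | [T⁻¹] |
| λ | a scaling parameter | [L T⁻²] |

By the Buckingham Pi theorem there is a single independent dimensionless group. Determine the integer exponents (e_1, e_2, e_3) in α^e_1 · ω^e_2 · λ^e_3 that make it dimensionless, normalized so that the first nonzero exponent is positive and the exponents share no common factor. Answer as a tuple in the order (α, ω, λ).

(1, 3, -2)

L: e_1·(2) + e_2·(0) + e_3·(1) = 0
T: e_1·(-1) + e_2·(-1) + e_3·(-2) = 0
Solving this homogeneous linear system for the smallest-integer solution (first nonzero entry positive) gives (1, 3, -2).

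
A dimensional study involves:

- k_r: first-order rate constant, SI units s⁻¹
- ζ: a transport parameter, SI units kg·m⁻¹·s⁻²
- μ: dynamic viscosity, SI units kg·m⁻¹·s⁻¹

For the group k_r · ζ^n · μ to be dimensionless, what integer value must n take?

Balance the M exponent: (1)·n from ζ, plus (0) + (1) = 1 from the rest, must sum to zero.
n + 1 = 0, so n = -1.

-1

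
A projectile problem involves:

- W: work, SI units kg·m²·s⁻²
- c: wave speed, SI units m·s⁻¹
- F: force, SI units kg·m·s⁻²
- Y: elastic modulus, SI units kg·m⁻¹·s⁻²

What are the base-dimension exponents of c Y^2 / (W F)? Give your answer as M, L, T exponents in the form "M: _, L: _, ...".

M: 0, L: -4, T: -1

Collect each base-dimension exponent across the product:
  M: −(1) + (0) − (1) + 2·(1) = 0
  L: −(2) + (1) − (1) + 2·(-1) = -4
  T: −(-2) + (-1) − (-2) + 2·(-2) = -1
So the dimensions are [L⁻⁴ T⁻¹].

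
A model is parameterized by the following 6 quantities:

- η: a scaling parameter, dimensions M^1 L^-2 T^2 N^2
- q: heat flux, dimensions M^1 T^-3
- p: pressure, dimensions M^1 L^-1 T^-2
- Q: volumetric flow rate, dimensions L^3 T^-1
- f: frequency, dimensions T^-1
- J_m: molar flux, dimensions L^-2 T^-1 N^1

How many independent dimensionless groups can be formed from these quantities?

There are 6 variables and 4 base dimensions (M, L, T, N).
The dimension matrix has rank 4.
Independent dimensionless groups: 6 − 4 = 2.

2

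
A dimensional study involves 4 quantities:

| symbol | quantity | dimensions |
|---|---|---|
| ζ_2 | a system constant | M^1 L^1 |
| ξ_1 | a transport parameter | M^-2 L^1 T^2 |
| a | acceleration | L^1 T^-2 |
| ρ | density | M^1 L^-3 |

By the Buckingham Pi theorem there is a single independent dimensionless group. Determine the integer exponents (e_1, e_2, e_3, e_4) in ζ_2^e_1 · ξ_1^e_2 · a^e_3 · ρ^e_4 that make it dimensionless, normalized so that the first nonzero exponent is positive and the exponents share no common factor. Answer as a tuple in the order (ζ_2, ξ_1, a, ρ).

(1, 1, 1, 1)

M: e_1·(1) + e_2·(-2) + e_3·(0) + e_4·(1) = 0
L: e_1·(1) + e_2·(1) + e_3·(1) + e_4·(-3) = 0
T: e_1·(0) + e_2·(2) + e_3·(-2) + e_4·(0) = 0
Solving this homogeneous linear system for the smallest-integer solution (first nonzero entry positive) gives (1, 1, 1, 1).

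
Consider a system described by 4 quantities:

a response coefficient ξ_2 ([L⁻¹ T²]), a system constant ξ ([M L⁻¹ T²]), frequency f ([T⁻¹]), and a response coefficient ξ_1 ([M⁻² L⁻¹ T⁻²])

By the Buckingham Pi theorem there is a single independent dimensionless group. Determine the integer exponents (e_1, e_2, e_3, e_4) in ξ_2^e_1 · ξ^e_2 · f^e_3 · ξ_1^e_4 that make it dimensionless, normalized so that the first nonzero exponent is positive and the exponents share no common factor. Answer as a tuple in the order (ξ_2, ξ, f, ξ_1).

M: e_1·(0) + e_2·(1) + e_3·(0) + e_4·(-2) = 0
L: e_1·(-1) + e_2·(-1) + e_3·(0) + e_4·(-1) = 0
T: e_1·(2) + e_2·(2) + e_3·(-1) + e_4·(-2) = 0
Solving this homogeneous linear system for the smallest-integer solution (first nonzero entry positive) gives (3, -2, 4, -1).

(3, -2, 4, -1)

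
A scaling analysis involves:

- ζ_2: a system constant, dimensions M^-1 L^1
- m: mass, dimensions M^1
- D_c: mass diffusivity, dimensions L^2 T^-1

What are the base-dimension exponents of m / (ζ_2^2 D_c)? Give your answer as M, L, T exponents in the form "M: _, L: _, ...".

M: 3, L: -4, T: 1

Collect each base-dimension exponent across the product:
  M: −2·(-1) + (1) − (0) = 3
  L: −2·(1) + (0) − (2) = -4
  T: −2·(0) + (0) − (-1) = 1
So the dimensions are [M³ L⁻⁴ T].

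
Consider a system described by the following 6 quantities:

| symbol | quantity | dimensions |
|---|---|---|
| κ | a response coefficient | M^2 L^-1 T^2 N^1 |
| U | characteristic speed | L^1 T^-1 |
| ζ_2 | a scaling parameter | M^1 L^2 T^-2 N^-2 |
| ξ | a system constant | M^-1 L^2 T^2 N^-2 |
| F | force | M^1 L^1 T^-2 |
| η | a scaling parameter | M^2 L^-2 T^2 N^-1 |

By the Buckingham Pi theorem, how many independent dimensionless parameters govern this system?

There are 6 variables and 4 base dimensions (M, L, T, N).
The dimension matrix has rank 4.
Independent dimensionless groups: 6 − 4 = 2.

2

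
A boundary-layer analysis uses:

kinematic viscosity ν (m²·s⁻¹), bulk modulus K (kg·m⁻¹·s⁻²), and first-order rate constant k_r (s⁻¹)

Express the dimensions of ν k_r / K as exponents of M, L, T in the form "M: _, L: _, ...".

M: -1, L: 3, T: 0

Collect each base-dimension exponent across the product:
  M: (0) − (1) + (0) = -1
  L: (2) − (-1) + (0) = 3
  T: (-1) − (-2) + (-1) = 0
So the dimensions are [M⁻¹ L³].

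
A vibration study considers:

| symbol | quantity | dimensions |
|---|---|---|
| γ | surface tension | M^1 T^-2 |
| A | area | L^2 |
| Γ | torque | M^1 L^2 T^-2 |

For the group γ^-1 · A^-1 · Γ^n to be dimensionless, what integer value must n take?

1

Balance the M exponent: (1)·n from Γ, plus −(1) − (0) = -1 from the rest, must sum to zero.
n − 1 = 0, so n = 1.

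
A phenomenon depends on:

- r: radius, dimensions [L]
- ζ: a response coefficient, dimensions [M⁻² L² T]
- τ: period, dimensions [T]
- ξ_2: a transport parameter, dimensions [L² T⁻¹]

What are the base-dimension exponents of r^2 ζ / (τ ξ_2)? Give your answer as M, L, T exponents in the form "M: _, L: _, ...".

M: -2, L: 2, T: 1

Collect each base-dimension exponent across the product:
  M: 2·(0) + (-2) − (0) − (0) = -2
  L: 2·(1) + (2) − (0) − (2) = 2
  T: 2·(0) + (1) − (1) − (-1) = 1
So the dimensions are [M⁻² L² T].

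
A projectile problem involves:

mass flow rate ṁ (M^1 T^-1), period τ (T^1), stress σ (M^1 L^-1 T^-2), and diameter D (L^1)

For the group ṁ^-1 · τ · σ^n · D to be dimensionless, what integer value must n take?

1

Balance the M exponent: (1)·n from σ, plus −(1) + (0) + (0) = -1 from the rest, must sum to zero.
n − 1 = 0, so n = 1.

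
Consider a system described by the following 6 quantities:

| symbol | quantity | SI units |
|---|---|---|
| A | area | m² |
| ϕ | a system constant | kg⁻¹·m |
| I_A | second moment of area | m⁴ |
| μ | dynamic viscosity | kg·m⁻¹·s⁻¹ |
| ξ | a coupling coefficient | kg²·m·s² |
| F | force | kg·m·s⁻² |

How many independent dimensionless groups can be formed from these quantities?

3

There are 6 variables and 3 base dimensions (M, L, T).
The dimension matrix has rank 3.
Independent dimensionless groups: 6 − 3 = 3.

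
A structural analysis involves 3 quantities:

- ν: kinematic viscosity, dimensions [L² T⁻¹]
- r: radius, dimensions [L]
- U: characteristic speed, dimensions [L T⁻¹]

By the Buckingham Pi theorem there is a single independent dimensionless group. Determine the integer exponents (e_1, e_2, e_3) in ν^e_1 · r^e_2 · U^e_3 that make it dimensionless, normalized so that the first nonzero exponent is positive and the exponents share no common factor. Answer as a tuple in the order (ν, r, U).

(1, -1, -1)

L: e_1·(2) + e_2·(1) + e_3·(1) = 0
T: e_1·(-1) + e_2·(0) + e_3·(-1) = 0
Solving this homogeneous linear system for the smallest-integer solution (first nonzero entry positive) gives (1, -1, -1).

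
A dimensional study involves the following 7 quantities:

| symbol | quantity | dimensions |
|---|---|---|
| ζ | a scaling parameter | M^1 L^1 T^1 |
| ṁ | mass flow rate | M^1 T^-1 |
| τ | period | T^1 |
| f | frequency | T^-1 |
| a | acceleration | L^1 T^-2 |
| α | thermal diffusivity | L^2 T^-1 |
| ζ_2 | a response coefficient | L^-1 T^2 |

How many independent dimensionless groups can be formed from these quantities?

4

There are 7 variables and 3 base dimensions (M, L, T).
The dimension matrix has rank 3.
Independent dimensionless groups: 7 − 3 = 4.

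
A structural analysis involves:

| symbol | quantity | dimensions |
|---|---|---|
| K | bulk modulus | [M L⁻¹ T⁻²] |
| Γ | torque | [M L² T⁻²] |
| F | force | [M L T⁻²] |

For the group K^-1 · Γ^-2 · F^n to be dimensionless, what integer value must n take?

Balance the M exponent: (1)·n from F, plus −(1) − 2·(1) = -3 from the rest, must sum to zero.
n − 3 = 0, so n = 3.

3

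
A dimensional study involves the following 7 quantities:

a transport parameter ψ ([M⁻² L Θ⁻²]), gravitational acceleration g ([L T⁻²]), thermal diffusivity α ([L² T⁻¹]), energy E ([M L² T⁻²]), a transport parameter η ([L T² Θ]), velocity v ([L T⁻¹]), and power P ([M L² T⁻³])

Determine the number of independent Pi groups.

There are 7 variables and 4 base dimensions (M, L, T, Θ).
The dimension matrix has rank 4.
Independent dimensionless groups: 7 − 4 = 3.

3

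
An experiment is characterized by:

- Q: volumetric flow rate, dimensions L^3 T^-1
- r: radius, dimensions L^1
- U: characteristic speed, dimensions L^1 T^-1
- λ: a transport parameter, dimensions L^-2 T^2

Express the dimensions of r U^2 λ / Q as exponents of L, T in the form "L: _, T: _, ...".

Collect each base-dimension exponent across the product:
  L: −(3) + (1) + 2·(1) + (-2) = -2
  T: −(-1) + (0) + 2·(-1) + (2) = 1
So the dimensions are [L⁻² T].

L: -2, T: 1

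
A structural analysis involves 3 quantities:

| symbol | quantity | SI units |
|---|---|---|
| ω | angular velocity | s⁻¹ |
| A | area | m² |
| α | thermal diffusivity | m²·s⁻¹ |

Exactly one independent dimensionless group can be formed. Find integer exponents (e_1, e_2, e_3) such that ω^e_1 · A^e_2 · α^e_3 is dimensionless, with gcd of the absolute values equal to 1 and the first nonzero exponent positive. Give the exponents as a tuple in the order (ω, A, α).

(1, 1, -1)

L: e_1·(0) + e_2·(2) + e_3·(2) = 0
T: e_1·(-1) + e_2·(0) + e_3·(-1) = 0
Solving this homogeneous linear system for the smallest-integer solution (first nonzero entry positive) gives (1, 1, -1).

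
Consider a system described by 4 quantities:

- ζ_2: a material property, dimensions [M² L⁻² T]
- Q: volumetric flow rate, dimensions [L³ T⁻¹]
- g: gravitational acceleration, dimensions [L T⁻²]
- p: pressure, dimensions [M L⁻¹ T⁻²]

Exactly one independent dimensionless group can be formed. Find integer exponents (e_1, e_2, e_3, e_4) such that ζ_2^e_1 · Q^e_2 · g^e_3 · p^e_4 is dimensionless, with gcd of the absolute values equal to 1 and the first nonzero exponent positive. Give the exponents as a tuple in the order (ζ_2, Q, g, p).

(1, -1, 3, -2)

M: e_1·(2) + e_2·(0) + e_3·(0) + e_4·(1) = 0
L: e_1·(-2) + e_2·(3) + e_3·(1) + e_4·(-1) = 0
T: e_1·(1) + e_2·(-1) + e_3·(-2) + e_4·(-2) = 0
Solving this homogeneous linear system for the smallest-integer solution (first nonzero entry positive) gives (1, -1, 3, -2).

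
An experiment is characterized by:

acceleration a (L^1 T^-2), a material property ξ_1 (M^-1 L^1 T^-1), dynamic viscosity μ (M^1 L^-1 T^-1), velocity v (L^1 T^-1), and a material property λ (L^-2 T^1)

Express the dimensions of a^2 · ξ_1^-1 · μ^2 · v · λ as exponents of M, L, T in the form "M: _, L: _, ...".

M: 3, L: -2, T: -5

Collect each base-dimension exponent across the product:
  M: 2·(0) − (-1) + 2·(1) + (0) + (0) = 3
  L: 2·(1) − (1) + 2·(-1) + (1) + (-2) = -2
  T: 2·(-2) − (-1) + 2·(-1) + (-1) + (1) = -5
So the dimensions are [M³ L⁻² T⁻⁵].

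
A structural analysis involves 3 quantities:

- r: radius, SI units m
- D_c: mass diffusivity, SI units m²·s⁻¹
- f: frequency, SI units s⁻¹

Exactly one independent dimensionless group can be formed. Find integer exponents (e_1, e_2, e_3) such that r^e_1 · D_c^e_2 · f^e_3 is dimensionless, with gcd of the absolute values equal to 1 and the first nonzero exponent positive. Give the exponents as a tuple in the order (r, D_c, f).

L: e_1·(1) + e_2·(2) + e_3·(0) = 0
T: e_1·(0) + e_2·(-1) + e_3·(-1) = 0
Solving this homogeneous linear system for the smallest-integer solution (first nonzero entry positive) gives (2, -1, 1).

(2, -1, 1)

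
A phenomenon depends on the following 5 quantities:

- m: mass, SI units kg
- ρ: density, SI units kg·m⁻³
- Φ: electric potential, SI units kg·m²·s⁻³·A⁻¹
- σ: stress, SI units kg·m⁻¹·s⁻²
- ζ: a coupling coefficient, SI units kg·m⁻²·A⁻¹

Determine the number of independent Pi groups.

There are 5 variables and 4 base dimensions (M, L, T, I).
The dimension matrix has rank 4.
Independent dimensionless groups: 5 − 4 = 1.

1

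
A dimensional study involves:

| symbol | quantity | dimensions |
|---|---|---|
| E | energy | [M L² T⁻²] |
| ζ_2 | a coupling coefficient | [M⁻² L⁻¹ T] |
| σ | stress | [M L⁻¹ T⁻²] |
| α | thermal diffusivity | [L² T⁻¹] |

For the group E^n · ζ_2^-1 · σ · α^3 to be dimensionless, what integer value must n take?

-3

Balance the M exponent: (1)·n from E, plus −(-2) + (1) + 3·(0) = 3 from the rest, must sum to zero.
n + 3 = 0, so n = -3.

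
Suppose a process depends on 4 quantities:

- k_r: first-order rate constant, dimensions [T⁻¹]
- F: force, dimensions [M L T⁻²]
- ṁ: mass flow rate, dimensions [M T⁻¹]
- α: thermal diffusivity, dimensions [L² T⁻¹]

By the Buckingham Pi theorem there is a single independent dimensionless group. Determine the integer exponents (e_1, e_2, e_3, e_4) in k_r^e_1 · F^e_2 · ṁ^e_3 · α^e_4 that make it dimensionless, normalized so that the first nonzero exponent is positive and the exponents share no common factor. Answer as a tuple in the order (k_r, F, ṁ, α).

(1, -2, 2, 1)

M: e_1·(0) + e_2·(1) + e_3·(1) + e_4·(0) = 0
L: e_1·(0) + e_2·(1) + e_3·(0) + e_4·(2) = 0
T: e_1·(-1) + e_2·(-2) + e_3·(-1) + e_4·(-1) = 0
Solving this homogeneous linear system for the smallest-integer solution (first nonzero entry positive) gives (1, -2, 2, 1).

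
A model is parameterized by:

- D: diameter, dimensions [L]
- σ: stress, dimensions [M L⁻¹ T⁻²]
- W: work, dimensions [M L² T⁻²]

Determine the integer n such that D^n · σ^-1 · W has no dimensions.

Balance the L exponent: (1)·n from D, plus −(-1) + (2) = 3 from the rest, must sum to zero.
n + 3 = 0, so n = -3.

-3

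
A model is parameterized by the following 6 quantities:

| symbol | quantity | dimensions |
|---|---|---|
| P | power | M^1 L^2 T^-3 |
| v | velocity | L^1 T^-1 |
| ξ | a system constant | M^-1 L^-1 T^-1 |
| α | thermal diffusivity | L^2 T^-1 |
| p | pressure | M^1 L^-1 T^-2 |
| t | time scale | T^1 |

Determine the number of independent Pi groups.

There are 6 variables and 3 base dimensions (M, L, T).
The dimension matrix has rank 3.
Independent dimensionless groups: 6 − 3 = 3.

3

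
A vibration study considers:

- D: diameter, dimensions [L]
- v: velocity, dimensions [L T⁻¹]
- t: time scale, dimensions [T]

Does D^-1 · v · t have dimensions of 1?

Sum the exponent of each base dimension across the product:
  L: −[D]_L + [v]_L + [t]_L = −(1) + (1) + (0) = 0
  T: −[D]_T + [v]_T + [t]_T = −(0) + (-1) + (1) = 0
All base exponents vanish — dimensionless.

yes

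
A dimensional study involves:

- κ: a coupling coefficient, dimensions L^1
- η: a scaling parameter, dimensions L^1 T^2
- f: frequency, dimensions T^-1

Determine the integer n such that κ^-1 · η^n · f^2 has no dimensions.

Balance the L exponent: (1)·n from η, plus −(1) + 2·(0) = -1 from the rest, must sum to zero.
n − 1 = 0, so n = 1.

1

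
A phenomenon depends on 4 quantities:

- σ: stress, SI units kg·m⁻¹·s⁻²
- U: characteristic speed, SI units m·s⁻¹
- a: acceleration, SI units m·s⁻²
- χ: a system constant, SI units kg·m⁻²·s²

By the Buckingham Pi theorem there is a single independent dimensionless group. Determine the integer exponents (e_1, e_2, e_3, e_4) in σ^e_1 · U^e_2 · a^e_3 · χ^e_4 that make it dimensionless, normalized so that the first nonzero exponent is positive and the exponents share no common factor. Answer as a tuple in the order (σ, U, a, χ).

M: e_1·(1) + e_2·(0) + e_3·(0) + e_4·(1) = 0
L: e_1·(-1) + e_2·(1) + e_3·(1) + e_4·(-2) = 0
T: e_1·(-2) + e_2·(-1) + e_3·(-2) + e_4·(2) = 0
Solving this homogeneous linear system for the smallest-integer solution (first nonzero entry positive) gives (1, 2, -3, -1).

(1, 2, -3, -1)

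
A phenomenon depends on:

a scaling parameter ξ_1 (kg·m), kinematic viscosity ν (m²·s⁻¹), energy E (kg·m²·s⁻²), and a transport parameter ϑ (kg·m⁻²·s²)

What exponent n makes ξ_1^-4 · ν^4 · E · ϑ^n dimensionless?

Balance the M exponent: (1)·n from ϑ, plus −4·(1) + 4·(0) + (1) = -3 from the rest, must sum to zero.
n − 3 = 0, so n = 3.

3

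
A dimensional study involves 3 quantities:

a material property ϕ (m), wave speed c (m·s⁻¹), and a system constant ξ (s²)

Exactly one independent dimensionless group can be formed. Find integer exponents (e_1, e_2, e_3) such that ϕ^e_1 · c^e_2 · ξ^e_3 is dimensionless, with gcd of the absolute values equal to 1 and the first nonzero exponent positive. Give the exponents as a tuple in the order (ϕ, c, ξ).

L: e_1·(1) + e_2·(1) + e_3·(0) = 0
T: e_1·(0) + e_2·(-1) + e_3·(2) = 0
Solving this homogeneous linear system for the smallest-integer solution (first nonzero entry positive) gives (2, -2, -1).

(2, -2, -1)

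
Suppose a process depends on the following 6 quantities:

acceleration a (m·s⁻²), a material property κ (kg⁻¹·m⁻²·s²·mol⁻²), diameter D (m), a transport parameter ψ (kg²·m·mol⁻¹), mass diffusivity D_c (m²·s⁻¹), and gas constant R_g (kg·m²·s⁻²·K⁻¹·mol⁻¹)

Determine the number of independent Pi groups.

There are 6 variables and 5 base dimensions (M, L, T, Θ, N).
The dimension matrix has rank 5.
Independent dimensionless groups: 6 − 5 = 1.

1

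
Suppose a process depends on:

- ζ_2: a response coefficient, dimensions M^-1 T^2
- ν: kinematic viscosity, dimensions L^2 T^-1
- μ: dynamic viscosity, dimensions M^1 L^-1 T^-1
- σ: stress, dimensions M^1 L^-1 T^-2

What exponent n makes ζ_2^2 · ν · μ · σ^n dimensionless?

Balance the M exponent: (1)·n from σ, plus 2·(-1) + (0) + (1) = -1 from the rest, must sum to zero.
n − 1 = 0, so n = 1.

1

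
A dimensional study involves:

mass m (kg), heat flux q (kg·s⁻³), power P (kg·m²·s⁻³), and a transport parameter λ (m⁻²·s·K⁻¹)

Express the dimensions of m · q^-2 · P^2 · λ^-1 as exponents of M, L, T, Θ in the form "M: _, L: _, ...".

M: 1, L: 6, T: -1, Θ: 1

Collect each base-dimension exponent across the product:
  M: (1) − 2·(1) + 2·(1) − (0) = 1
  L: (0) − 2·(0) + 2·(2) − (-2) = 6
  T: (0) − 2·(-3) + 2·(-3) − (1) = -1
  Θ: (0) − 2·(0) + 2·(0) − (-1) = 1
So the dimensions are [M L⁶ T⁻¹ Θ].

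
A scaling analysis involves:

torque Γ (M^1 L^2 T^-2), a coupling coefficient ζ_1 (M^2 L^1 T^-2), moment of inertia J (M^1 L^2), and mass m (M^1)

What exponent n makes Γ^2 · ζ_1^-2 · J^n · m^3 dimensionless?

-1

Balance the M exponent: (1)·n from J, plus 2·(1) − 2·(2) + 3·(1) = 1 from the rest, must sum to zero.
n + 1 = 0, so n = -1.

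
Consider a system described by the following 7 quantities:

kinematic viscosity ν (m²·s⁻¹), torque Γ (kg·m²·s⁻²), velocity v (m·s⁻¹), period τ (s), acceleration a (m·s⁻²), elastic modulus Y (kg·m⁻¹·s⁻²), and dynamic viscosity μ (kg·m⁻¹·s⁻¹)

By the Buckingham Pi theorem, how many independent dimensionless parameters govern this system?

4

There are 7 variables and 3 base dimensions (M, L, T).
The dimension matrix has rank 3.
Independent dimensionless groups: 7 − 3 = 4.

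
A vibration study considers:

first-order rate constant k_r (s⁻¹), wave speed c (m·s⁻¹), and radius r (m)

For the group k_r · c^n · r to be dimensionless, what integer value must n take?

-1

Balance the L exponent: (1)·n from c, plus (0) + (1) = 1 from the rest, must sum to zero.
n + 1 = 0, so n = -1.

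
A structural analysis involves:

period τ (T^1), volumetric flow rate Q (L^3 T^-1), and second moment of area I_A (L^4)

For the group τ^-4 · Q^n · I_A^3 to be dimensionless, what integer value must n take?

-4

Balance the L exponent: (3)·n from Q, plus −4·(0) + 3·(4) = 12 from the rest, must sum to zero.
3n + 12 = 0, so n = -4.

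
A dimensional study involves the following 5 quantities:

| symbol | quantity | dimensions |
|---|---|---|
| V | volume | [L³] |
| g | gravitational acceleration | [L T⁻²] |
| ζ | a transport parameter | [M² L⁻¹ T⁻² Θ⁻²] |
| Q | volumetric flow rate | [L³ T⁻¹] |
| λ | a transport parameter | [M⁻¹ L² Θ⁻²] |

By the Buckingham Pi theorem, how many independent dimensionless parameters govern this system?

1

There are 5 variables and 4 base dimensions (M, L, T, Θ).
The dimension matrix has rank 4.
Independent dimensionless groups: 5 − 4 = 1.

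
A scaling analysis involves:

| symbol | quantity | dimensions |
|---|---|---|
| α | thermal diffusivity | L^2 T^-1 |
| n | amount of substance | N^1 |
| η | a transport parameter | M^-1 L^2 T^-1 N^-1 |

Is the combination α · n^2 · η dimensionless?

no

Sum the exponent of each base dimension across the product:
  M: [α]_M + 2·[n]_M + [η]_M = (0) + 2·(0) + (-1) = -1
  L: [α]_L + 2·[n]_L + [η]_L = (2) + 2·(0) + (2) = 4
  T: [α]_T + 2·[n]_T + [η]_T = (-1) + 2·(0) + (-1) = -2
  N: [α]_N + 2·[n]_N + [η]_N = (0) + 2·(1) + (-1) = 1
Net dimensions [M⁻¹ L⁴ T⁻² N] ≠ [1] — not dimensionless.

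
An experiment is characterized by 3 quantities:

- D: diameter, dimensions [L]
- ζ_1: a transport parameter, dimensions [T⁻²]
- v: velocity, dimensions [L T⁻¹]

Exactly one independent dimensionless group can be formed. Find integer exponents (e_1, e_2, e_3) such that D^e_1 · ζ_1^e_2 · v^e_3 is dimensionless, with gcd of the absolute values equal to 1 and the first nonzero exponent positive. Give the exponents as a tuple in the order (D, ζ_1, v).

(2, 1, -2)

L: e_1·(1) + e_2·(0) + e_3·(1) = 0
T: e_1·(0) + e_2·(-2) + e_3·(-1) = 0
Solving this homogeneous linear system for the smallest-integer solution (first nonzero entry positive) gives (2, 1, -2).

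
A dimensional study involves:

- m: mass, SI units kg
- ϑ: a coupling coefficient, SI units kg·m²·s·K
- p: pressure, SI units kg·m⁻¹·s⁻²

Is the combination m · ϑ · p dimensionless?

no

Sum the exponent of each base dimension across the product:
  M: [m]_M + [ϑ]_M + [p]_M = (1) + (1) + (1) = 3
  L: [m]_L + [ϑ]_L + [p]_L = (0) + (2) + (-1) = 1
  T: [m]_T + [ϑ]_T + [p]_T = (0) + (1) + (-2) = -1
  Θ: [m]_Θ + [ϑ]_Θ + [p]_Θ = (0) + (1) + (0) = 1
Net dimensions [M³ L T⁻¹ Θ] ≠ [1] — not dimensionless.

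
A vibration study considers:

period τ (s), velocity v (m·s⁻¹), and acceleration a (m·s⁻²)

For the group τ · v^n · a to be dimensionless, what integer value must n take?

Balance the L exponent: (1)·n from v, plus (0) + (1) = 1 from the rest, must sum to zero.
n + 1 = 0, so n = -1.

-1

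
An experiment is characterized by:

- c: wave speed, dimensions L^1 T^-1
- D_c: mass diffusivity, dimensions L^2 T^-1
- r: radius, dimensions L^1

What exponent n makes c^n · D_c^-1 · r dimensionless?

Balance the L exponent: (1)·n from c, plus −(2) + (1) = -1 from the rest, must sum to zero.
n − 1 = 0, so n = 1.

1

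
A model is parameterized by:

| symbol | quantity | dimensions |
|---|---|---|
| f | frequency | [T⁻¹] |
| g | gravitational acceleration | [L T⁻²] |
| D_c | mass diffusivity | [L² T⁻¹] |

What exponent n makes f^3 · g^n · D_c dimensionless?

Balance the L exponent: (1)·n from g, plus 3·(0) + (2) = 2 from the rest, must sum to zero.
n + 2 = 0, so n = -2.

-2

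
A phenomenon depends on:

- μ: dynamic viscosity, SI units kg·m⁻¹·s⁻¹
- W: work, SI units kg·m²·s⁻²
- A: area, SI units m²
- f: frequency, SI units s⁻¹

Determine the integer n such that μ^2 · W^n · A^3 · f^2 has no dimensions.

Balance the M exponent: (1)·n from W, plus 2·(1) + 3·(0) + 2·(0) = 2 from the rest, must sum to zero.
n + 2 = 0, so n = -2.

-2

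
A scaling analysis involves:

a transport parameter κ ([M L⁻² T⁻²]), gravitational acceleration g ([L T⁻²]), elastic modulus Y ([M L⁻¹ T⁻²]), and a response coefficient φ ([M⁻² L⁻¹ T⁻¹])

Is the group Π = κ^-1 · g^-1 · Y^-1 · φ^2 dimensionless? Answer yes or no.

no

Sum the exponent of each base dimension across the product:
  M: −[κ]_M − [g]_M − [Y]_M + 2·[φ]_M = −(1) − (0) − (1) + 2·(-2) = -6
  L: −[κ]_L − [g]_L − [Y]_L + 2·[φ]_L = −(-2) − (1) − (-1) + 2·(-1) = 0
  T: −[κ]_T − [g]_T − [Y]_T + 2·[φ]_T = −(-2) − (-2) − (-2) + 2·(-1) = 4
Net dimensions [M⁻⁶ T⁴] ≠ [1] — not dimensionless.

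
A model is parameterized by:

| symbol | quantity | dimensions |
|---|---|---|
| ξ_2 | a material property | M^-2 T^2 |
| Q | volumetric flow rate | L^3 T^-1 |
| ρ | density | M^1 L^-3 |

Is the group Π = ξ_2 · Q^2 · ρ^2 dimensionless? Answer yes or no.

yes

Sum the exponent of each base dimension across the product:
  M: [ξ_2]_M + 2·[Q]_M + 2·[ρ]_M = (-2) + 2·(0) + 2·(1) = 0
  L: [ξ_2]_L + 2·[Q]_L + 2·[ρ]_L = (0) + 2·(3) + 2·(-3) = 0
  T: [ξ_2]_T + 2·[Q]_T + 2·[ρ]_T = (2) + 2·(-1) + 2·(0) = 0
All base exponents vanish — dimensionless.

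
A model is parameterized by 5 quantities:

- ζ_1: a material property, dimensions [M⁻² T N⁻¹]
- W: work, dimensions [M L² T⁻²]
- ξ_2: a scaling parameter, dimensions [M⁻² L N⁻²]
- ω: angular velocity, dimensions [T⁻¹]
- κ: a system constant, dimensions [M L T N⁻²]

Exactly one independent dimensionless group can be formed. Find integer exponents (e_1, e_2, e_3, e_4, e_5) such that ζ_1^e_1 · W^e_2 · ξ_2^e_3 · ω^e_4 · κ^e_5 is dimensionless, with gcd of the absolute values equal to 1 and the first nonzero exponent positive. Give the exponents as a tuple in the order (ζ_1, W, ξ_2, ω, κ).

M: e_1·(-2) + e_2·(1) + e_3·(-2) + e_4·(0) + e_5·(1) = 0
L: e_1·(0) + e_2·(2) + e_3·(1) + e_4·(0) + e_5·(1) = 0
T: e_1·(1) + e_2·(-2) + e_3·(0) + e_4·(-1) + e_5·(1) = 0
N: e_1·(-1) + e_2·(0) + e_3·(-2) + e_4·(0) + e_5·(-2) = 0
Solving this homogeneous linear system for the smallest-integer solution (first nonzero entry positive) gives (4, 1, -3, 3, 1).

(4, 1, -3, 3, 1)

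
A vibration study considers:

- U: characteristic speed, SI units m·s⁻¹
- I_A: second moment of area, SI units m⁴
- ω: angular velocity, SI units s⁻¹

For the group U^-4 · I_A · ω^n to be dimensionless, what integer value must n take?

Balance the T exponent: (-1)·n from ω, plus −4·(-1) + (0) = 4 from the rest, must sum to zero.
−n + 4 = 0, so n = 4.

4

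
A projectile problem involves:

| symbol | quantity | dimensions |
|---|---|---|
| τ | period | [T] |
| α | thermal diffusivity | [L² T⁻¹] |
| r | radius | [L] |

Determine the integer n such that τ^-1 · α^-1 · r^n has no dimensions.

2

Balance the L exponent: (1)·n from r, plus −(0) − (2) = -2 from the rest, must sum to zero.
n − 2 = 0, so n = 2.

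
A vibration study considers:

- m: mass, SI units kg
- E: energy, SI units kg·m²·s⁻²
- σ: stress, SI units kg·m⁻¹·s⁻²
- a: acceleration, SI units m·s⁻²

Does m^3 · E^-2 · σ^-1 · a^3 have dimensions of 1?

Sum the exponent of each base dimension across the product:
  M: 3·[m]_M − 2·[E]_M − [σ]_M + 3·[a]_M = 3·(1) − 2·(1) − (1) + 3·(0) = 0
  L: 3·[m]_L − 2·[E]_L − [σ]_L + 3·[a]_L = 3·(0) − 2·(2) − (-1) + 3·(1) = 0
  T: 3·[m]_T − 2·[E]_T − [σ]_T + 3·[a]_T = 3·(0) − 2·(-2) − (-2) + 3·(-2) = 0
  I: 3·[m]_I − 2·[E]_I − [σ]_I + 3·[a]_I = 3·(0) − 2·(0) − (0) + 3·(0) = 0
All base exponents vanish — dimensionless.

yes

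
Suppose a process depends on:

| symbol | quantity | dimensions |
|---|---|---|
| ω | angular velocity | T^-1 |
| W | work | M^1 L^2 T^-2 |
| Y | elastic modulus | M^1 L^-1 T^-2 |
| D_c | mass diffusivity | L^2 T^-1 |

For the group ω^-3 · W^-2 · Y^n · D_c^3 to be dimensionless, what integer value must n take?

Balance the M exponent: (1)·n from Y, plus −3·(0) − 2·(1) + 3·(0) = -2 from the rest, must sum to zero.
n − 2 = 0, so n = 2.

2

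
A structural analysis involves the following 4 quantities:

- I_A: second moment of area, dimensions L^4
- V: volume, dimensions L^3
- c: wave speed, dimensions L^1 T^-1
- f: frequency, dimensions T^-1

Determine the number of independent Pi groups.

2

There are 4 variables and 2 base dimensions (L, T).
The dimension matrix has rank 2.
Independent dimensionless groups: 4 − 2 = 2.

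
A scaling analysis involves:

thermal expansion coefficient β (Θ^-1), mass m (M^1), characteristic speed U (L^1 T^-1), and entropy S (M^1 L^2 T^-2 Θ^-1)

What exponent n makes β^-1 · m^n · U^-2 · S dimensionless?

Balance the M exponent: (1)·n from m, plus −(0) − 2·(0) + (1) = 1 from the rest, must sum to zero.
n + 1 = 0, so n = -1.

-1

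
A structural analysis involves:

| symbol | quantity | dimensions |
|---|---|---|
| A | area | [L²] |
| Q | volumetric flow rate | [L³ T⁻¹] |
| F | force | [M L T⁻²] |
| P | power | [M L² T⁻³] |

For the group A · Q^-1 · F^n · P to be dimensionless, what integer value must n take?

Balance the M exponent: (1)·n from F, plus (0) − (0) + (1) = 1 from the rest, must sum to zero.
n + 1 = 0, so n = -1.

-1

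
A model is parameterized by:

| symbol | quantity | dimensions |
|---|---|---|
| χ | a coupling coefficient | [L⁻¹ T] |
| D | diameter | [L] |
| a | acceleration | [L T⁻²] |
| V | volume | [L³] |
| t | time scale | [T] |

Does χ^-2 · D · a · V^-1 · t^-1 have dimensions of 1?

Sum the exponent of each base dimension across the product:
  L: −2·[χ]_L + [D]_L + [a]_L − [V]_L − [t]_L = −2·(-1) + (1) + (1) − (3) − (0) = 1
  T: −2·[χ]_T + [D]_T + [a]_T − [V]_T − [t]_T = −2·(1) + (0) + (-2) − (0) − (1) = -5
Net dimensions [L T⁻⁵] ≠ [1] — not dimensionless.

no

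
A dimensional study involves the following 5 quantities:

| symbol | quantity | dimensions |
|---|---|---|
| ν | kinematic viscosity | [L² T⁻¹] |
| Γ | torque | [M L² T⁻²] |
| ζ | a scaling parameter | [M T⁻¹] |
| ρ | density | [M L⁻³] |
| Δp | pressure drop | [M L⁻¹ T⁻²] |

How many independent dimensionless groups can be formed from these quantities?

2

There are 5 variables and 3 base dimensions (M, L, T).
The dimension matrix has rank 3.
Independent dimensionless groups: 5 − 3 = 2.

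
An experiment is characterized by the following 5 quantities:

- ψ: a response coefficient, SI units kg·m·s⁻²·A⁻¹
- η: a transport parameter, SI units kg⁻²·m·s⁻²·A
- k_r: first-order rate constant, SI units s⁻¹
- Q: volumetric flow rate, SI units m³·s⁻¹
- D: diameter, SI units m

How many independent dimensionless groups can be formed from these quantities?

1

There are 5 variables and 4 base dimensions (M, L, T, I).
The dimension matrix has rank 4.
Independent dimensionless groups: 5 − 4 = 1.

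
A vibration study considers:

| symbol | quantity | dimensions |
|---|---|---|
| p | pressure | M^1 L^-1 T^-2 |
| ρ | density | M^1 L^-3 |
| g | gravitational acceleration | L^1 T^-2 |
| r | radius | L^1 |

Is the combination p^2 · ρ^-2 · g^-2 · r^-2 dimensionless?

Sum the exponent of each base dimension across the product:
  M: 2·[p]_M − 2·[ρ]_M − 2·[g]_M − 2·[r]_M = 2·(1) − 2·(1) − 2·(0) − 2·(0) = 0
  L: 2·[p]_L − 2·[ρ]_L − 2·[g]_L − 2·[r]_L = 2·(-1) − 2·(-3) − 2·(1) − 2·(1) = 0
  T: 2·[p]_T − 2·[ρ]_T − 2·[g]_T − 2·[r]_T = 2·(-2) − 2·(0) − 2·(-2) − 2·(0) = 0
All base exponents vanish — dimensionless.

yes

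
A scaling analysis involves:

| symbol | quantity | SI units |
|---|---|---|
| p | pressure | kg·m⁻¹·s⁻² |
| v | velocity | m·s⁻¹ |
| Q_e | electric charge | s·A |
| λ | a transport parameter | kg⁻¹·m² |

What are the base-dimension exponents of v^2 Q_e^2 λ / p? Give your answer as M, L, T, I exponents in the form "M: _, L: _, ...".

M: -2, L: 5, T: 2, I: 2

Collect each base-dimension exponent across the product:
  M: −(1) + 2·(0) + 2·(0) + (-1) = -2
  L: −(-1) + 2·(1) + 2·(0) + (2) = 5
  T: −(-2) + 2·(-1) + 2·(1) + (0) = 2
  I: −(0) + 2·(0) + 2·(1) + (0) = 2
So the dimensions are [M⁻² L⁵ T² I²].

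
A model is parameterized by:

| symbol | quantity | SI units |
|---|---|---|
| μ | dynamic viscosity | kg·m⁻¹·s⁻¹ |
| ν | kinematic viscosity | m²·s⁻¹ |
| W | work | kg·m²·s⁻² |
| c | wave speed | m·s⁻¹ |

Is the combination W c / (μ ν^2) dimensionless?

Sum the exponent of each base dimension across the product:
  M: −[μ]_M − 2·[ν]_M + [W]_M + [c]_M = −(1) − 2·(0) + (1) + (0) = 0
  L: −[μ]_L − 2·[ν]_L + [W]_L + [c]_L = −(-1) − 2·(2) + (2) + (1) = 0
  T: −[μ]_T − 2·[ν]_T + [W]_T + [c]_T = −(-1) − 2·(-1) + (-2) + (-1) = 0
All base exponents vanish — dimensionless.

yes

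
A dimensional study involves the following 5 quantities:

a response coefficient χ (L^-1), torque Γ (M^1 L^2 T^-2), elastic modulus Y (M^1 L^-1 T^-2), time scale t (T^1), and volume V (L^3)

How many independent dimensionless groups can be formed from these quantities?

There are 5 variables and 3 base dimensions (M, L, T).
The dimension matrix has rank 3.
Independent dimensionless groups: 5 − 3 = 2.

2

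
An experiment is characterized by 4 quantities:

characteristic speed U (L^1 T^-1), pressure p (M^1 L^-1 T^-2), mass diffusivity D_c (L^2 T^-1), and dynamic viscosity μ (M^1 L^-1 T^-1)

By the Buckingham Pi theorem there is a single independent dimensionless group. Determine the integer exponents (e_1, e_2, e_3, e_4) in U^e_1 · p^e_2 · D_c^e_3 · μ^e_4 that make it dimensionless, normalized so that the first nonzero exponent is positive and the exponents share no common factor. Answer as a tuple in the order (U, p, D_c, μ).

(2, -1, -1, 1)

M: e_1·(0) + e_2·(1) + e_3·(0) + e_4·(1) = 0
L: e_1·(1) + e_2·(-1) + e_3·(2) + e_4·(-1) = 0
T: e_1·(-1) + e_2·(-2) + e_3·(-1) + e_4·(-1) = 0
Solving this homogeneous linear system for the smallest-integer solution (first nonzero entry positive) gives (2, -1, -1, 1).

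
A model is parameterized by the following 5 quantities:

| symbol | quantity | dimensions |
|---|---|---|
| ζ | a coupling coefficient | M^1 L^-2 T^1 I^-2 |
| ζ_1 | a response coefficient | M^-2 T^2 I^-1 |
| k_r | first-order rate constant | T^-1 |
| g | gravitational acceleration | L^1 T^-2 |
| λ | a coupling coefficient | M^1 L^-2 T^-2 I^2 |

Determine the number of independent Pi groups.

There are 5 variables and 4 base dimensions (M, L, T, I).
The dimension matrix has rank 4.
Independent dimensionless groups: 5 − 4 = 1.

1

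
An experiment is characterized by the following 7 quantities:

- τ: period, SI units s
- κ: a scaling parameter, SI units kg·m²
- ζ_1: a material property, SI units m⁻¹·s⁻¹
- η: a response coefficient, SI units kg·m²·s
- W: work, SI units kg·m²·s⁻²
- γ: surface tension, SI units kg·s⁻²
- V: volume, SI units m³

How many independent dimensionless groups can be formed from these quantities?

There are 7 variables and 3 base dimensions (M, L, T).
The dimension matrix has rank 3.
Independent dimensionless groups: 7 − 3 = 4.

4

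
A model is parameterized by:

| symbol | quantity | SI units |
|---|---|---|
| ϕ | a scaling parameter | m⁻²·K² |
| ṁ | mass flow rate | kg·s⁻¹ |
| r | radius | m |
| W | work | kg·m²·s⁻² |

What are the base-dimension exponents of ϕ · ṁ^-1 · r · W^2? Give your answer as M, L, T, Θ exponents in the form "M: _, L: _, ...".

Collect each base-dimension exponent across the product:
  M: (0) − (1) + (0) + 2·(1) = 1
  L: (-2) − (0) + (1) + 2·(2) = 3
  T: (0) − (-1) + (0) + 2·(-2) = -3
  Θ: (2) − (0) + (0) + 2·(0) = 2
So the dimensions are [M L³ T⁻³ Θ²].

M: 1, L: 3, T: -3, Θ: 2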